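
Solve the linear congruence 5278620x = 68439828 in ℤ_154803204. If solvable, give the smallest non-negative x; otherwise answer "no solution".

First find gcd(5278620, 154803204):
154803204 = 29*5278620 + 1723224
5278620 = 3*1723224 + 108948
1723224 = 15*108948 + 89004
108948 = 1*89004 + 19944
89004 = 4*19944 + 9228
19944 = 2*9228 + 1488
9228 = 6*1488 + 300
1488 = 4*300 + 288
300 = 1*288 + 12
288 = 24*12 + 0
gcd = 12 and 12 | 68439828, so solutions exist. Divide through by 12: 439885x ≡ 5703319 (mod 12900267).
Now find 439885⁻¹ mod 12900267:
12900267 = 29·439885 + 143602
439885 = 3·143602 + 9079
143602 = 15·9079 + 7417
9079 = 1·7417 + 1662
7417 = 4·1662 + 769
1662 = 2·769 + 124
769 = 6·124 + 25
124 = 4·25 + 24
25 = 1·24 + 1
24 = 24·1 + 0
Back-substitute:
1 = 25 − 24
1 = −124 + 5·25
1 = 5·769 − 31·124
1 = −31·1662 + 67·769
1 = 67·7417 − 299·1662
1 = −299·9079 + 366·7417
1 = 366·143602 − 5789·9079
1 = −5789·439885 + 17733·143602
1 = 17733·12900267 − 520046·439885
So 439885·(-520046) ≡ 1 (mod 12900267), i.e. 439885⁻¹ ≡ 12380221.
Then x ≡ 12380221·5703319 ≡ 2455165 (mod 12900267); the smallest non-negative solution is x = 2455165.

2455165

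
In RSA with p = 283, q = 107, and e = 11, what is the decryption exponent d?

5435

φ(n) = (p−1)(q−1) = 282·106 = 29892.
Need d with 11·d ≡ 1 (mod 29892). Apply the extended Euclidean algorithm:
29892 = 2717*11 + 5
11 = 2*5 + 1
5 = 5*1 + 0
Back-substitute:
1 = 11 − 2·5
1 = −2·29892 + 5435·11
So 11·5435 ≡ 1 (mod 29892), hence d = 5435.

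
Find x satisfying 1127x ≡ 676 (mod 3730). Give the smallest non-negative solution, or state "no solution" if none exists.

First find gcd(1127, 3730):
3730 = 3×1127 + 349
1127 = 3×349 + 80
349 = 4×80 + 29
80 = 2×29 + 22
29 = 1×22 + 7
22 = 3×7 + 1
7 = 7×1 + 0
gcd = 1, so a unique solution mod 3730 exists.
Back-substitute for the Bézout coefficients:
1 = 22 − 3·7
1 = −3·29 + 4·22
1 = 4·80 − 11·29
1 = −11·349 + 48·80
1 = 48·1127 − 155·349
1 = −155·3730 + 513·1127
So 1127·(513) ≡ 1 (mod 3730), giving 1127⁻¹ ≡ 513.
x ≡ 1127⁻¹·676 ≡ 513·676 ≡ 3628 (mod 3730).

3628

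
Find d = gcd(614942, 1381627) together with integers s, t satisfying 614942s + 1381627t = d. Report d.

Repeated division:
1381627 = 2×614942 + 151743
614942 = 4×151743 + 7970
151743 = 19×7970 + 313
7970 = 25×313 + 145
313 = 2×145 + 23
145 = 6×23 + 7
23 = 3×7 + 2
7 = 3×2 + 1
2 = 2×1 + 0
gcd(614942, 1381627) = 1.
Back-substituting:
1 = 7 − 3·2
1 = −3·23 + 10·7
1 = 10·145 − 63·23
1 = −63·313 + 136·145
1 = 136·7970 − 3463·313
1 = −3463·151743 + 65933·7970
1 = 65933·614942 − 267195·151743
1 = −267195·1381627 + 600323·614942
So 1 = (-267195)·1381627 + (600323)·614942.

1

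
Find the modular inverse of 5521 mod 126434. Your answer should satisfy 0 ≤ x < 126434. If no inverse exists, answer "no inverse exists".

Extended Euclidean algorithm:
126434 = 22×5521 + 4972
5521 = 1×4972 + 549
4972 = 9×549 + 31
549 = 17×31 + 22
31 = 1×22 + 9
22 = 2×9 + 4
9 = 2×4 + 1
4 = 4×1 + 0
gcd = 1, so the inverse exists. Back-substitute:
1 = 9 − 2·4
1 = −2·22 + 5·9
1 = 5·31 − 7·22
1 = −7·549 + 124·31
1 = 124·4972 − 1123·549
1 = −1123·5521 + 1247·4972
1 = 1247·126434 − 28557·5521
Thus 5521·(-28557) ≡ 1 (mod 126434); reducing, -28557 mod 126434 = 97877.

97877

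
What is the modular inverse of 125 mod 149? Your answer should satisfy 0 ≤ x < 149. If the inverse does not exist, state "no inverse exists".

31

Apply the Euclidean algorithm to 149 and 125:
149 = 1*125 + 24
125 = 5*24 + 5
24 = 4*5 + 4
5 = 1*4 + 1
4 = 4*1 + 0
The gcd is 1. Working backward:
1 = 5 − 4
1 = −24 + 5·5
1 = 5·125 − 26·24
1 = −26·149 + 31·125
So 125·31 ≡ 1 (mod 149).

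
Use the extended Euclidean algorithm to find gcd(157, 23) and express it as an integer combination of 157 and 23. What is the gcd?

1

Euclidean algorithm:
157 = 6*23 + 19
23 = 1*19 + 4
19 = 4*4 + 3
4 = 1*3 + 1
3 = 3*1 + 0
gcd(157, 23) = 1.
Working backward:
1 = 4 − 3
1 = −19 + 5·4
1 = 5·23 − 6·19
1 = −6·157 + 41·23
So 1 = (-6)·157 + (41)·23.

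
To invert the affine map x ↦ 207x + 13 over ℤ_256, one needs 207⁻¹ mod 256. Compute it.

Extended Euclidean algorithm:
256 = 1·207 + 49
207 = 4·49 + 11
49 = 4·11 + 5
11 = 2·5 + 1
5 = 5·1 + 0
Since gcd(207, 256) = 1, back-substitute to write 1 as a combination:
1 = 11 − 2·5
1 = −2·49 + 9·11
1 = 9·207 − 38·49
1 = −38·256 + 47·207
So 207·47 ≡ 1 (mod 256).

47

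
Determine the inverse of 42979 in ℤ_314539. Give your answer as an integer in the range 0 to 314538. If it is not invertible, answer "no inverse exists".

244787

gcd(314539, 42979) by repeated division:
314539 = 7*42979 + 13686
42979 = 3*13686 + 1921
13686 = 7*1921 + 239
1921 = 8*239 + 9
239 = 26*9 + 5
9 = 1*5 + 4
5 = 1*4 + 1
4 = 4*1 + 0
Since gcd(42979, 314539) = 1, back-substitute to write 1 as a combination:
1 = 5 − 4
1 = −9 + 2·5
1 = 2·239 − 53·9
1 = −53·1921 + 426·239
1 = 426·13686 − 3035·1921
1 = −3035·42979 + 9531·13686
1 = 9531·314539 − 69752·42979
Hence 42979⁻¹ ≡ -69752 ≡ 244787 (mod 314539).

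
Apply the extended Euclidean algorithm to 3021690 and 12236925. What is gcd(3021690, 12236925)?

15

Apply Euclid's algorithm to 12236925 and 3021690:
12236925 = 4*3021690 + 150165
3021690 = 20*150165 + 18390
150165 = 8*18390 + 3045
18390 = 6*3045 + 120
3045 = 25*120 + 45
120 = 2*45 + 30
45 = 1*30 + 15
30 = 2*15 + 0
gcd(3021690, 12236925) = 15.
Back-substituting:
15 = 45 − 30
15 = −120 + 3·45
15 = 3·3045 − 76·120
15 = −76·18390 + 459·3045
15 = 459·150165 − 3748·18390
15 = −3748·3021690 + 75419·150165
15 = 75419·12236925 − 305424·3021690
So 15 = (75419)·12236925 + (-305424)·3021690.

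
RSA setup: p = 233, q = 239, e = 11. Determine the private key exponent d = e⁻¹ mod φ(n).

φ(n) = (p−1)(q−1) = 232·238 = 55216.
Need d with 11·d ≡ 1 (mod 55216). Apply the extended Euclidean algorithm:
55216 = 5019*11 + 7
11 = 1*7 + 4
7 = 1*4 + 3
4 = 1*3 + 1
3 = 3*1 + 0
Back-substitute:
1 = 4 − 3
1 = −7 + 2·4
1 = 2·11 − 3·7
1 = −3·55216 + 15059·11
So 11·15059 ≡ 1 (mod 55216), hence d = 15059.

15059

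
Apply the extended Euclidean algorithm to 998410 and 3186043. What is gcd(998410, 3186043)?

7

Apply Euclid's algorithm to 3186043 and 998410:
3186043 = 3·998410 + 190813
998410 = 5·190813 + 44345
190813 = 4·44345 + 13433
44345 = 3·13433 + 4046
13433 = 3·4046 + 1295
4046 = 3·1295 + 161
1295 = 8·161 + 7
161 = 23·7 + 0
gcd(998410, 3186043) = 7.
Express as a combination:
7 = 1295 − 8·161
7 = −8·4046 + 25·1295
7 = 25·13433 − 83·4046
7 = −83·44345 + 274·13433
7 = 274·190813 − 1179·44345
7 = −1179·998410 + 6169·190813
7 = 6169·3186043 − 19686·998410
So 7 = (6169)·3186043 + (-19686)·998410.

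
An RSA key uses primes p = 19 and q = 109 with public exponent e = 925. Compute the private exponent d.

517

φ(n) = (p−1)(q−1) = 18·108 = 1944.
Need d with 925·d ≡ 1 (mod 1944). Apply the extended Euclidean algorithm:
1944 = 2×925 + 94
925 = 9×94 + 79
94 = 1×79 + 15
79 = 5×15 + 4
15 = 3×4 + 3
4 = 1×3 + 1
3 = 3×1 + 0
Back-substitute:
1 = 4 − 3
1 = −15 + 4·4
1 = 4·79 − 21·15
1 = −21·94 + 25·79
1 = 25·925 − 246·94
1 = −246·1944 + 517·925
So 925·517 ≡ 1 (mod 1944), hence d = 517.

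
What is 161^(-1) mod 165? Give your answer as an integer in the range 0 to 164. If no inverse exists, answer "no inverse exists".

Run Euclid on (165, 161):
165 = 1·161 + 4
161 = 40·4 + 1
4 = 4·1 + 0
Since gcd(161, 165) = 1, back-substitute to write 1 as a combination:
1 = 161 − 40·4
1 = −40·165 + 41·161
So 161·41 ≡ 1 (mod 165).

41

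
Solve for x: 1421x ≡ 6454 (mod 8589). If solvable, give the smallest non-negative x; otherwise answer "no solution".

First find gcd(1421, 8589):
8589 = 6×1421 + 63
1421 = 22×63 + 35
63 = 1×35 + 28
35 = 1×28 + 7
28 = 4×7 + 0
gcd = 7 and 7 | 6454, so solutions exist. Divide through by 7: 203x ≡ 922 (mod 1227).
Now find 203⁻¹ mod 1227:
1227 = 6×203 + 9
203 = 22×9 + 5
9 = 1×5 + 4
5 = 1×4 + 1
4 = 4×1 + 0
Back-substitute:
1 = 5 − 4
1 = −9 + 2·5
1 = 2·203 − 45·9
1 = −45·1227 + 272·203
So 203⁻¹ ≡ 272 (mod 1227).
Then x ≡ 272·922 ≡ 476 (mod 1227); the smallest non-negative solution is x = 476.

476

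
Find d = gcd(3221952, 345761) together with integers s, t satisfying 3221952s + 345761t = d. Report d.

Apply Euclid's algorithm to 3221952 and 345761:
3221952 = 9*345761 + 110103
345761 = 3*110103 + 15452
110103 = 7*15452 + 1939
15452 = 7*1939 + 1879
1939 = 1*1879 + 60
1879 = 31*60 + 19
60 = 3*19 + 3
19 = 6*3 + 1
3 = 3*1 + 0
gcd(3221952, 345761) = 1.
Working backward:
1 = 19 − 6·3
1 = −6·60 + 19·19
1 = 19·1879 − 595·60
1 = −595·1939 + 614·1879
1 = 614·15452 − 4893·1939
1 = −4893·110103 + 34865·15452
1 = 34865·345761 − 109488·110103
1 = −109488·3221952 + 1020257·345761
So 1 = (-109488)·3221952 + (1020257)·345761.

1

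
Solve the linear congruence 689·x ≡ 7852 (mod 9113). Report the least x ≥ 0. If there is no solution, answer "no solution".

514

First find gcd(689, 9113):
9113 = 13*689 + 156
689 = 4*156 + 65
156 = 2*65 + 26
65 = 2*26 + 13
26 = 2*13 + 0
gcd = 13 and 13 | 7852, so solutions exist. Divide through by 13: 53x ≡ 604 (mod 701).
Now find 53⁻¹ mod 701:
701 = 13×53 + 12
53 = 4×12 + 5
12 = 2×5 + 2
5 = 2×2 + 1
2 = 2×1 + 0
Back-substitute:
1 = 5 − 2·2
1 = −2·12 + 5·5
1 = 5·53 − 22·12
1 = −22·701 + 291·53
So 53⁻¹ ≡ 291 (mod 701).
Then x ≡ 291·604 ≡ 514 (mod 701); the smallest non-negative solution is x = 514.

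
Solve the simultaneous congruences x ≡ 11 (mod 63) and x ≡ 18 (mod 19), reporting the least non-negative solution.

Write x = 11 + 63·k. Then 63·k ≡ 18 − 11 ≡ 7 (mod 19).
Need 63⁻¹ mod 19. Extended Euclid on (19, 6):
19 = 3*6 + 1
6 = 6*1 + 0
Back-substitute:
1 = 19 − 3·6
63⁻¹ ≡ 16 (mod 19), so k ≡ 16·7 ≡ 17 (mod 19).
x = 11 + 63·17 = 1082.

1082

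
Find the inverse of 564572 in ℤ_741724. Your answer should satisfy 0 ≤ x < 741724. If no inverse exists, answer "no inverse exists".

Euclidean algorithm on 741724, 564572:
741724 = 1·564572 + 177152
564572 = 3·177152 + 33116
177152 = 5·33116 + 11572
33116 = 2·11572 + 9972
11572 = 1·9972 + 1600
9972 = 6·1600 + 372
1600 = 4·372 + 112
372 = 3·112 + 36
112 = 3·36 + 4
36 = 9·4 + 0
gcd(564572, 741724) = 4 ≠ 1, so 564572 has no multiplicative inverse modulo 741724.

no inverse exists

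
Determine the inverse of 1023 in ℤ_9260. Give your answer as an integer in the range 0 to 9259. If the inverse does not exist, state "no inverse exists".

Run Euclid on (9260, 1023):
9260 = 9×1023 + 53
1023 = 19×53 + 16
53 = 3×16 + 5
16 = 3×5 + 1
5 = 5×1 + 0
gcd = 1, so the inverse exists. Back-substitute:
1 = 16 − 3·5
1 = −3·53 + 10·16
1 = 10·1023 − 193·53
1 = −193·9260 + 1747·1023
So 1023·1747 ≡ 1 (mod 9260).

1747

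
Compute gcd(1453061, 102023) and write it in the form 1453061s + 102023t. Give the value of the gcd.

1

Repeated division:
1453061 = 14*102023 + 24739
102023 = 4*24739 + 3067
24739 = 8*3067 + 203
3067 = 15*203 + 22
203 = 9*22 + 5
22 = 4*5 + 2
5 = 2*2 + 1
2 = 2*1 + 0
gcd(1453061, 102023) = 1.
Working backward:
1 = 5 − 2·2
1 = −2·22 + 9·5
1 = 9·203 − 83·22
1 = −83·3067 + 1254·203
1 = 1254·24739 − 10115·3067
1 = −10115·102023 + 41714·24739
1 = 41714·1453061 − 594111·102023
So 1 = (41714)·1453061 + (-594111)·102023.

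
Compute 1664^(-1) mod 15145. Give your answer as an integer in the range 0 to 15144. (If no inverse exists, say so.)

no inverse exists

Euclidean algorithm on 15145, 1664:
15145 = 9×1664 + 169
1664 = 9×169 + 143
169 = 1×143 + 26
143 = 5×26 + 13
26 = 2×13 + 0
The gcd is 13, not 1, hence no inverse exists.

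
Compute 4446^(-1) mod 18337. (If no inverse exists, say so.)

gcd(18337, 4446) by repeated division:
18337 = 4*4446 + 553
4446 = 8*553 + 22
553 = 25*22 + 3
22 = 7*3 + 1
3 = 3*1 + 0
gcd = 1, so the inverse exists. Back-substitute:
1 = 22 − 7·3
1 = −7·553 + 176·22
1 = 176·4446 − 1415·553
1 = −1415·18337 + 5836·4446
So 4446·5836 ≡ 1 (mod 18337).

5836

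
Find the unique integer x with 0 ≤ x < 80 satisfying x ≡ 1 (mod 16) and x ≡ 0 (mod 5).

65

Write x = 1 + 16·k. Then 16·k ≡ 0 − 1 ≡ 4 (mod 5).
Need 16⁻¹ mod 5. Extended Euclid on (5, 1):
5 = 5×1 + 0
16⁻¹ ≡ 1 (mod 5), so k ≡ 1·4 ≡ 4 (mod 5).
x = 1 + 16·4 = 65.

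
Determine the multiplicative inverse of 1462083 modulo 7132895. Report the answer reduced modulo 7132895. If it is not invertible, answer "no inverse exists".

Euclidean algorithm on 7132895, 1462083:
7132895 = 4·1462083 + 1284563
1462083 = 1·1284563 + 177520
1284563 = 7·177520 + 41923
177520 = 4·41923 + 9828
41923 = 4·9828 + 2611
9828 = 3·2611 + 1995
2611 = 1·1995 + 616
1995 = 3·616 + 147
616 = 4·147 + 28
147 = 5·28 + 7
28 = 4·7 + 0
gcd(1462083, 7132895) = 7 ≠ 1, so 1462083 has no multiplicative inverse modulo 7132895.

no inverse exists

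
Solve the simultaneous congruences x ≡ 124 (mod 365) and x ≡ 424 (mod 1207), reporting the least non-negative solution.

Write x = 124 + 365·k. Then 365·k ≡ 424 − 124 ≡ 300 (mod 1207).
Need 365⁻¹ mod 1207. Extended Euclid on (1207, 365):
1207 = 3*365 + 112
365 = 3*112 + 29
112 = 3*29 + 25
29 = 1*25 + 4
25 = 6*4 + 1
4 = 4*1 + 0
Back-substitute:
1 = 25 − 6·4
1 = −6·29 + 7·25
1 = 7·112 − 27·29
1 = −27·365 + 88·112
1 = 88·1207 − 291·365
365⁻¹ ≡ 916 (mod 1207), so k ≡ 916·300 ≡ 811 (mod 1207).
x = 124 + 365·811 = 296139.

296139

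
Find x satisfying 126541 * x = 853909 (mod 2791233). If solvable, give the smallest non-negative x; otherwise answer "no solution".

2014999

First find gcd(126541, 2791233):
2791233 = 22×126541 + 7331
126541 = 17×7331 + 1914
7331 = 3×1914 + 1589
1914 = 1×1589 + 325
1589 = 4×325 + 289
325 = 1×289 + 36
289 = 8×36 + 1
36 = 36×1 + 0
gcd = 1, so a unique solution mod 2791233 exists.
Back-substitute for the Bézout coefficients:
1 = 289 − 8·36
1 = −8·325 + 9·289
1 = 9·1589 − 44·325
1 = −44·1914 + 53·1589
1 = 53·7331 − 203·1914
1 = −203·126541 + 3504·7331
1 = 3504·2791233 − 77291·126541
So 126541·(-77291) ≡ 1 (mod 2791233), giving 126541⁻¹ ≡ 2713942.
x ≡ 126541⁻¹·853909 ≡ 2713942·853909 ≡ 2014999 (mod 2791233).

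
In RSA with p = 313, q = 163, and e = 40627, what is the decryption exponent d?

φ(n) = (p−1)(q−1) = 312·162 = 50544.
Need d with 40627·d ≡ 1 (mod 50544). Apply the extended Euclidean algorithm:
50544 = 1·40627 + 9917
40627 = 4·9917 + 959
9917 = 10·959 + 327
959 = 2·327 + 305
327 = 1·305 + 22
305 = 13·22 + 19
22 = 1·19 + 3
19 = 6·3 + 1
3 = 3·1 + 0
Back-substitute:
1 = 19 − 6·3
1 = −6·22 + 7·19
1 = 7·305 − 97·22
1 = −97·327 + 104·305
1 = 104·959 − 305·327
1 = −305·9917 + 3154·959
1 = 3154·40627 − 12921·9917
1 = −12921·50544 + 16075·40627
So 40627·16075 ≡ 1 (mod 50544), hence d = 16075.

16075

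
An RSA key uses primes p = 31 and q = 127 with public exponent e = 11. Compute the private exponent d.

1031

φ(n) = (p−1)(q−1) = 30·126 = 3780.
Need d with 11·d ≡ 1 (mod 3780). Apply the extended Euclidean algorithm:
3780 = 343*11 + 7
11 = 1*7 + 4
7 = 1*4 + 3
4 = 1*3 + 1
3 = 3*1 + 0
Back-substitute:
1 = 4 − 3
1 = −7 + 2·4
1 = 2·11 − 3·7
1 = −3·3780 + 1031·11
So 11·1031 ≡ 1 (mod 3780), hence d = 1031.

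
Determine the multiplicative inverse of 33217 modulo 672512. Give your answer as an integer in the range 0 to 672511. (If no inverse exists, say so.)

513601

gcd(672512, 33217) by repeated division:
672512 = 20·33217 + 8172
33217 = 4·8172 + 529
8172 = 15·529 + 237
529 = 2·237 + 55
237 = 4·55 + 17
55 = 3·17 + 4
17 = 4·4 + 1
4 = 4·1 + 0
Since gcd(33217, 672512) = 1, back-substitute to write 1 as a combination:
1 = 17 − 4·4
1 = −4·55 + 13·17
1 = 13·237 − 56·55
1 = −56·529 + 125·237
1 = 125·8172 − 1931·529
1 = −1931·33217 + 7849·8172
1 = 7849·672512 − 158911·33217
So 33217·(-158911) ≡ 1 (mod 672512), and -158911 ≡ 513601 (mod 672512).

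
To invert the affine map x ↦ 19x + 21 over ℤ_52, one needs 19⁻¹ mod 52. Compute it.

Extended Euclidean algorithm:
52 = 2·19 + 14
19 = 1·14 + 5
14 = 2·5 + 4
5 = 1·4 + 1
4 = 4·1 + 0
The gcd is 1. Working backward:
1 = 5 − 4
1 = −14 + 3·5
1 = 3·19 − 4·14
1 = −4·52 + 11·19
So 19·11 ≡ 1 (mod 52).

11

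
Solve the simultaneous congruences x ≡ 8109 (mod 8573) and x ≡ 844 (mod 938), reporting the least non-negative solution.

3154400

Write x = 8109 + 8573·k. Then 8573·k ≡ 844 − 8109 ≡ 239 (mod 938).
Need 8573⁻¹ mod 938. Extended Euclid on (938, 131):
938 = 7*131 + 21
131 = 6*21 + 5
21 = 4*5 + 1
5 = 5*1 + 0
Back-substitute:
1 = 21 − 4·5
1 = −4·131 + 25·21
1 = 25·938 − 179·131
8573⁻¹ ≡ 759 (mod 938), so k ≡ 759·239 ≡ 367 (mod 938).
x = 8109 + 8573·367 = 3154400.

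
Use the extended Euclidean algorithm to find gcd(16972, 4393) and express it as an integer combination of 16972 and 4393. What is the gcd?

Euclidean algorithm:
16972 = 3·4393 + 3793
4393 = 1·3793 + 600
3793 = 6·600 + 193
600 = 3·193 + 21
193 = 9·21 + 4
21 = 5·4 + 1
4 = 4·1 + 0
gcd(16972, 4393) = 1.
Working backward:
1 = 21 − 5·4
1 = −5·193 + 46·21
1 = 46·600 − 143·193
1 = −143·3793 + 904·600
1 = 904·4393 − 1047·3793
1 = −1047·16972 + 4045·4393
So 1 = (-1047)·16972 + (4045)·4393.

1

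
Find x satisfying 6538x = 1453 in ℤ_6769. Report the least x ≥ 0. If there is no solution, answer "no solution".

no solution

gcd(6538, 6769):
6769 = 1×6538 + 231
6538 = 28×231 + 70
231 = 3×70 + 21
70 = 3×21 + 7
21 = 3×7 + 0
gcd = 7, but 7 ∤ 1453, so the congruence has no solution.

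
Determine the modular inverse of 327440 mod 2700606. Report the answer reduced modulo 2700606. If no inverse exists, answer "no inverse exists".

no inverse exists

Compute gcd(327440, 2700606):
2700606 = 8*327440 + 81086
327440 = 4*81086 + 3096
81086 = 26*3096 + 590
3096 = 5*590 + 146
590 = 4*146 + 6
146 = 24*6 + 2
6 = 3*2 + 0
gcd(327440, 2700606) = 2 ≠ 1, so 327440 has no multiplicative inverse modulo 2700606.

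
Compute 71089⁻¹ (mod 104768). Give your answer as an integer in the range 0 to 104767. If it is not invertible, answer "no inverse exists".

gcd(104768, 71089) by repeated division:
104768 = 1·71089 + 33679
71089 = 2·33679 + 3731
33679 = 9·3731 + 100
3731 = 37·100 + 31
100 = 3·31 + 7
31 = 4·7 + 3
7 = 2·3 + 1
3 = 3·1 + 0
Since gcd(71089, 104768) = 1, back-substitute to write 1 as a combination:
1 = 7 − 2·3
1 = −2·31 + 9·7
1 = 9·100 − 29·31
1 = −29·3731 + 1082·100
1 = 1082·33679 − 9767·3731
1 = −9767·71089 + 20616·33679
1 = 20616·104768 − 30383·71089
So 71089·(-30383) ≡ 1 (mod 104768), and -30383 ≡ 74385 (mod 104768).

74385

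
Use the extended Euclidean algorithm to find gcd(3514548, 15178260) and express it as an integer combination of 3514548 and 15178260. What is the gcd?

12

Euclidean algorithm:
15178260 = 4*3514548 + 1120068
3514548 = 3*1120068 + 154344
1120068 = 7*154344 + 39660
154344 = 3*39660 + 35364
39660 = 1*35364 + 4296
35364 = 8*4296 + 996
4296 = 4*996 + 312
996 = 3*312 + 60
312 = 5*60 + 12
60 = 5*12 + 0
gcd(3514548, 15178260) = 12.
Working backward:
12 = 312 − 5·60
12 = −5·996 + 16·312
12 = 16·4296 − 69·996
12 = −69·35364 + 568·4296
12 = 568·39660 − 637·35364
12 = −637·154344 + 2479·39660
12 = 2479·1120068 − 17990·154344
12 = −17990·3514548 + 56449·1120068
12 = 56449·15178260 − 243786·3514548
So 12 = (56449)·15178260 + (-243786)·3514548.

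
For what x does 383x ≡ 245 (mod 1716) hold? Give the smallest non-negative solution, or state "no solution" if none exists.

1291

First find gcd(383, 1716):
1716 = 4×383 + 184
383 = 2×184 + 15
184 = 12×15 + 4
15 = 3×4 + 3
4 = 1×3 + 1
3 = 3×1 + 0
gcd = 1, so a unique solution mod 1716 exists.
Back-substitute for the Bézout coefficients:
1 = 4 − 3
1 = −15 + 4·4
1 = 4·184 − 49·15
1 = −49·383 + 102·184
1 = 102·1716 − 457·383
So 383·(-457) ≡ 1 (mod 1716), giving 383⁻¹ ≡ 1259.
x ≡ 383⁻¹·245 ≡ 1259·245 ≡ 1291 (mod 1716).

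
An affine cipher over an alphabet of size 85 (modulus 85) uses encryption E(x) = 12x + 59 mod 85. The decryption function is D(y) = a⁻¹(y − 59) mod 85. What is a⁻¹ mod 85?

78

gcd(85, 12) by repeated division:
85 = 7*12 + 1
12 = 12*1 + 0
gcd = 1, so the inverse exists. Back-substitute:
1 = 85 − 7·12
So 12·(-7) ≡ 1 (mod 85), and -7 ≡ 78 (mod 85).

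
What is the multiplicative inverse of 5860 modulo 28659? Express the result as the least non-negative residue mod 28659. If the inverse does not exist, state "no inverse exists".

7243

Extended Euclidean algorithm:
28659 = 4×5860 + 5219
5860 = 1×5219 + 641
5219 = 8×641 + 91
641 = 7×91 + 4
91 = 22×4 + 3
4 = 1×3 + 1
3 = 3×1 + 0
gcd = 1, so the inverse exists. Back-substitute:
1 = 4 − 3
1 = −91 + 23·4
1 = 23·641 − 162·91
1 = −162·5219 + 1319·641
1 = 1319·5860 − 1481·5219
1 = −1481·28659 + 7243·5860
So 5860·7243 ≡ 1 (mod 28659).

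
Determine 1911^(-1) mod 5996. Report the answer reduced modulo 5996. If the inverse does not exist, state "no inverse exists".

Extended Euclidean algorithm:
5996 = 3*1911 + 263
1911 = 7*263 + 70
263 = 3*70 + 53
70 = 1*53 + 17
53 = 3*17 + 2
17 = 8*2 + 1
2 = 2*1 + 0
The gcd is 1. Working backward:
1 = 17 − 8·2
1 = −8·53 + 25·17
1 = 25·70 − 33·53
1 = −33·263 + 124·70
1 = 124·1911 − 901·263
1 = −901·5996 + 2827·1911
So 1911·2827 ≡ 1 (mod 5996).

2827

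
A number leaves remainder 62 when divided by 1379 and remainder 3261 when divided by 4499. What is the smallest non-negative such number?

2585687

Write x = 62 + 1379·k. Then 1379·k ≡ 3261 − 62 ≡ 3199 (mod 4499).
Need 1379⁻¹ mod 4499. Extended Euclid on (4499, 1379):
4499 = 3×1379 + 362
1379 = 3×362 + 293
362 = 1×293 + 69
293 = 4×69 + 17
69 = 4×17 + 1
17 = 17×1 + 0
Back-substitute:
1 = 69 − 4·17
1 = −4·293 + 17·69
1 = 17·362 − 21·293
1 = −21·1379 + 80·362
1 = 80·4499 − 261·1379
1379⁻¹ ≡ 4238 (mod 4499), so k ≡ 4238·3199 ≡ 1875 (mod 4499).
x = 62 + 1379·1875 = 2585687.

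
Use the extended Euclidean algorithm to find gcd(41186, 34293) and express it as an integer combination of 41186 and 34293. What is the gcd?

Repeated division:
41186 = 1×34293 + 6893
34293 = 4×6893 + 6721
6893 = 1×6721 + 172
6721 = 39×172 + 13
172 = 13×13 + 3
13 = 4×3 + 1
3 = 3×1 + 0
gcd(41186, 34293) = 1.
Working backward:
1 = 13 − 4·3
1 = −4·172 + 53·13
1 = 53·6721 − 2071·172
1 = −2071·6893 + 2124·6721
1 = 2124·34293 − 10567·6893
1 = −10567·41186 + 12691·34293
So 1 = (-10567)·41186 + (12691)·34293.

1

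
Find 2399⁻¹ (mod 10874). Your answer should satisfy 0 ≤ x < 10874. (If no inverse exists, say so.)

3463

Extended Euclidean algorithm:
10874 = 4·2399 + 1278
2399 = 1·1278 + 1121
1278 = 1·1121 + 157
1121 = 7·157 + 22
157 = 7·22 + 3
22 = 7·3 + 1
3 = 3·1 + 0
The gcd is 1. Working backward:
1 = 22 − 7·3
1 = −7·157 + 50·22
1 = 50·1121 − 357·157
1 = −357·1278 + 407·1121
1 = 407·2399 − 764·1278
1 = −764·10874 + 3463·2399
So 2399·3463 ≡ 1 (mod 10874).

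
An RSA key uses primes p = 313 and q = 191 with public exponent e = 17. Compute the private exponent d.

φ(n) = (p−1)(q−1) = 312·190 = 59280.
Need d with 17·d ≡ 1 (mod 59280). Apply the extended Euclidean algorithm:
59280 = 3487*17 + 1
17 = 17*1 + 0
Back-substitute:
1 = 59280 − 3487·17
So 17·(-3487) ≡ 1 (mod 59280), hence d ≡ -3487 ≡ 55793 (mod 59280).

55793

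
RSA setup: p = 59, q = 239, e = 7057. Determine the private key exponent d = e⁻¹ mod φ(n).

φ(n) = (p−1)(q−1) = 58·238 = 13804.
Need d with 7057·d ≡ 1 (mod 13804). Apply the extended Euclidean algorithm:
13804 = 1*7057 + 6747
7057 = 1*6747 + 310
6747 = 21*310 + 237
310 = 1*237 + 73
237 = 3*73 + 18
73 = 4*18 + 1
18 = 18*1 + 0
Back-substitute:
1 = 73 − 4·18
1 = −4·237 + 13·73
1 = 13·310 − 17·237
1 = −17·6747 + 370·310
1 = 370·7057 − 387·6747
1 = −387·13804 + 757·7057
So 7057·757 ≡ 1 (mod 13804), hence d = 757.

757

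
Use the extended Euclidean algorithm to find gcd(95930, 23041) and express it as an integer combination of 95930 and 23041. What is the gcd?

Apply Euclid's algorithm to 95930 and 23041:
95930 = 4×23041 + 3766
23041 = 6×3766 + 445
3766 = 8×445 + 206
445 = 2×206 + 33
206 = 6×33 + 8
33 = 4×8 + 1
8 = 8×1 + 0
gcd(95930, 23041) = 1.
Back-substituting:
1 = 33 − 4·8
1 = −4·206 + 25·33
1 = 25·445 − 54·206
1 = −54·3766 + 457·445
1 = 457·23041 − 2796·3766
1 = −2796·95930 + 11641·23041
So 1 = (-2796)·95930 + (11641)·23041.

1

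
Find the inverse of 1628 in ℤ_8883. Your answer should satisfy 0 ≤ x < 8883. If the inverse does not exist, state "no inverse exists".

gcd(8883, 1628) by repeated division:
8883 = 5×1628 + 743
1628 = 2×743 + 142
743 = 5×142 + 33
142 = 4×33 + 10
33 = 3×10 + 3
10 = 3×3 + 1
3 = 3×1 + 0
gcd = 1, so the inverse exists. Back-substitute:
1 = 10 − 3·3
1 = −3·33 + 10·10
1 = 10·142 − 43·33
1 = −43·743 + 225·142
1 = 225·1628 − 493·743
1 = −493·8883 + 2690·1628
So 1628·2690 ≡ 1 (mod 8883).

2690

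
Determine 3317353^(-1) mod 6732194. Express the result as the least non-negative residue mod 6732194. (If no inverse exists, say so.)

6432281

gcd(6732194, 3317353) by repeated division:
6732194 = 2·3317353 + 97488
3317353 = 34·97488 + 2761
97488 = 35·2761 + 853
2761 = 3·853 + 202
853 = 4·202 + 45
202 = 4·45 + 22
45 = 2·22 + 1
22 = 22·1 + 0
The gcd is 1. Working backward:
1 = 45 − 2·22
1 = −2·202 + 9·45
1 = 9·853 − 38·202
1 = −38·2761 + 123·853
1 = 123·97488 − 4343·2761
1 = −4343·3317353 + 147785·97488
1 = 147785·6732194 − 299913·3317353
Thus 3317353·(-299913) ≡ 1 (mod 6732194); reducing, -299913 mod 6732194 = 6432281.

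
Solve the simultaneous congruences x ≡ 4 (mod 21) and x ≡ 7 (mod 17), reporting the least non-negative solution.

Write x = 4 + 21·k. Then 21·k ≡ 7 − 4 ≡ 3 (mod 17).
Need 21⁻¹ mod 17. Extended Euclid on (17, 4):
17 = 4·4 + 1
4 = 4·1 + 0
Back-substitute:
1 = 17 − 4·4
21⁻¹ ≡ 13 (mod 17), so k ≡ 13·3 ≡ 5 (mod 17).
x = 4 + 21·5 = 109.

109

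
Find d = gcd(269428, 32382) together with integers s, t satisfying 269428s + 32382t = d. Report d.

Euclidean algorithm:
269428 = 8·32382 + 10372
32382 = 3·10372 + 1266
10372 = 8·1266 + 244
1266 = 5·244 + 46
244 = 5·46 + 14
46 = 3·14 + 4
14 = 3·4 + 2
4 = 2·2 + 0
gcd(269428, 32382) = 2.
Back-substituting:
2 = 14 − 3·4
2 = −3·46 + 10·14
2 = 10·244 − 53·46
2 = −53·1266 + 275·244
2 = 275·10372 − 2253·1266
2 = −2253·32382 + 7034·10372
2 = 7034·269428 − 58525·32382
So 2 = (7034)·269428 + (-58525)·32382.

2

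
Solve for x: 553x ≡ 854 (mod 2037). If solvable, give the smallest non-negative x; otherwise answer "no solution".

101

First find gcd(553, 2037):
2037 = 3·553 + 378
553 = 1·378 + 175
378 = 2·175 + 28
175 = 6·28 + 7
28 = 4·7 + 0
gcd = 7 and 7 | 854, so solutions exist. Divide through by 7: 79x ≡ 122 (mod 291).
Now find 79⁻¹ mod 291:
291 = 3×79 + 54
79 = 1×54 + 25
54 = 2×25 + 4
25 = 6×4 + 1
4 = 4×1 + 0
Back-substitute:
1 = 25 − 6·4
1 = −6·54 + 13·25
1 = 13·79 − 19·54
1 = −19·291 + 70·79
So 79⁻¹ ≡ 70 (mod 291).
Then x ≡ 70·122 ≡ 101 (mod 291); the smallest non-negative solution is x = 101.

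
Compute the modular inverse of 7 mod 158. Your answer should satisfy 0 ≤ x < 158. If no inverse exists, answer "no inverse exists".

Run Euclid on (158, 7):
158 = 22×7 + 4
7 = 1×4 + 3
4 = 1×3 + 1
3 = 3×1 + 0
The gcd is 1. Working backward:
1 = 4 − 3
1 = −7 + 2·4
1 = 2·158 − 45·7
Hence 7⁻¹ ≡ -45 ≡ 113 (mod 158).

113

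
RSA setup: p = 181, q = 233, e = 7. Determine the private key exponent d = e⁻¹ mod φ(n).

φ(n) = (p−1)(q−1) = 180·232 = 41760.
Need d with 7·d ≡ 1 (mod 41760). Apply the extended Euclidean algorithm:
41760 = 5965·7 + 5
7 = 1·5 + 2
5 = 2·2 + 1
2 = 2·1 + 0
Back-substitute:
1 = 5 − 2·2
1 = −2·7 + 3·5
1 = 3·41760 − 17897·7
So 7·(-17897) ≡ 1 (mod 41760), hence d ≡ -17897 ≡ 23863 (mod 41760).

23863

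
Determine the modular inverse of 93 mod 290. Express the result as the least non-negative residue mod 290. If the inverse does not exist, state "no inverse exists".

237

Apply the Euclidean algorithm to 290 and 93:
290 = 3×93 + 11
93 = 8×11 + 5
11 = 2×5 + 1
5 = 5×1 + 0
Since gcd(93, 290) = 1, back-substitute to write 1 as a combination:
1 = 11 − 2·5
1 = −2·93 + 17·11
1 = 17·290 − 53·93
Thus 93·(-53) ≡ 1 (mod 290); reducing, -53 mod 290 = 237.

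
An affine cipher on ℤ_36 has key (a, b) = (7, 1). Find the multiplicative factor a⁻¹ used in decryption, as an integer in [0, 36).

gcd(36, 7) by repeated division:
36 = 5*7 + 1
7 = 7*1 + 0
The gcd is 1. Working backward:
1 = 36 − 5·7
Thus 7·(-5) ≡ 1 (mod 36); reducing, -5 mod 36 = 31.

31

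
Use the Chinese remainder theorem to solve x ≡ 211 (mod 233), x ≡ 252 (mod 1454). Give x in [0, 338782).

Write x = 211 + 233·k. Then 233·k ≡ 252 − 211 ≡ 41 (mod 1454).
Need 233⁻¹ mod 1454. Extended Euclid on (1454, 233):
1454 = 6*233 + 56
233 = 4*56 + 9
56 = 6*9 + 2
9 = 4*2 + 1
2 = 2*1 + 0
Back-substitute:
1 = 9 − 4·2
1 = −4·56 + 25·9
1 = 25·233 − 104·56
1 = −104·1454 + 649·233
233⁻¹ ≡ 649 (mod 1454), so k ≡ 649·41 ≡ 437 (mod 1454).
x = 211 + 233·437 = 102032.

102032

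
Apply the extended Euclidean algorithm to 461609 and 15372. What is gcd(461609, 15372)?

Euclidean algorithm:
461609 = 30*15372 + 449
15372 = 34*449 + 106
449 = 4*106 + 25
106 = 4*25 + 6
25 = 4*6 + 1
6 = 6*1 + 0
gcd(461609, 15372) = 1.
Working backward:
1 = 25 − 4·6
1 = −4·106 + 17·25
1 = 17·449 − 72·106
1 = −72·15372 + 2465·449
1 = 2465·461609 − 74022·15372
So 1 = (2465)·461609 + (-74022)·15372.

1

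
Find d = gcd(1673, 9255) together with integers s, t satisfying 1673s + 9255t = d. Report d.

1

Apply Euclid's algorithm to 9255 and 1673:
9255 = 5*1673 + 890
1673 = 1*890 + 783
890 = 1*783 + 107
783 = 7*107 + 34
107 = 3*34 + 5
34 = 6*5 + 4
5 = 1*4 + 1
4 = 4*1 + 0
gcd(1673, 9255) = 1.
Express as a combination:
1 = 5 − 4
1 = −34 + 7·5
1 = 7·107 − 22·34
1 = −22·783 + 161·107
1 = 161·890 − 183·783
1 = −183·1673 + 344·890
1 = 344·9255 − 1903·1673
So 1 = (344)·9255 + (-1903)·1673.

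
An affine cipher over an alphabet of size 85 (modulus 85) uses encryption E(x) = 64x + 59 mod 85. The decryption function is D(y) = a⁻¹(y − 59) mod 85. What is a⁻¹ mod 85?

Apply the Euclidean algorithm to 85 and 64:
85 = 1·64 + 21
64 = 3·21 + 1
21 = 21·1 + 0
The gcd is 1. Working backward:
1 = 64 − 3·21
1 = −3·85 + 4·64
So 64·4 ≡ 1 (mod 85).

4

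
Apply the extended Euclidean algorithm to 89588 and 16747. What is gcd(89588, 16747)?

Euclidean algorithm:
89588 = 5×16747 + 5853
16747 = 2×5853 + 5041
5853 = 1×5041 + 812
5041 = 6×812 + 169
812 = 4×169 + 136
169 = 1×136 + 33
136 = 4×33 + 4
33 = 8×4 + 1
4 = 4×1 + 0
gcd(89588, 16747) = 1.
Back-substituting:
1 = 33 − 8·4
1 = −8·136 + 33·33
1 = 33·169 − 41·136
1 = −41·812 + 197·169
1 = 197·5041 − 1223·812
1 = −1223·5853 + 1420·5041
1 = 1420·16747 − 4063·5853
1 = −4063·89588 + 21735·16747
So 1 = (-4063)·89588 + (21735)·16747.

1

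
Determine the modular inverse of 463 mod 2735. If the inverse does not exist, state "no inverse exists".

827

Apply the Euclidean algorithm to 2735 and 463:
2735 = 5*463 + 420
463 = 1*420 + 43
420 = 9*43 + 33
43 = 1*33 + 10
33 = 3*10 + 3
10 = 3*3 + 1
3 = 3*1 + 0
gcd = 1, so the inverse exists. Back-substitute:
1 = 10 − 3·3
1 = −3·33 + 10·10
1 = 10·43 − 13·33
1 = −13·420 + 127·43
1 = 127·463 − 140·420
1 = −140·2735 + 827·463
So 463·827 ≡ 1 (mod 2735).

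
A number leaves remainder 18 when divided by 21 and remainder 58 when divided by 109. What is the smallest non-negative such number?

Write x = 18 + 21·k. Then 21·k ≡ 58 − 18 ≡ 40 (mod 109).
Need 21⁻¹ mod 109. Extended Euclid on (109, 21):
109 = 5*21 + 4
21 = 5*4 + 1
4 = 4*1 + 0
Back-substitute:
1 = 21 − 5·4
1 = −5·109 + 26·21
21⁻¹ ≡ 26 (mod 109), so k ≡ 26·40 ≡ 59 (mod 109).
x = 18 + 21·59 = 1257.

1257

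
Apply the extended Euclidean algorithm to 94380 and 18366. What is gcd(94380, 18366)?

6

Euclidean algorithm:
94380 = 5·18366 + 2550
18366 = 7·2550 + 516
2550 = 4·516 + 486
516 = 1·486 + 30
486 = 16·30 + 6
30 = 5·6 + 0
gcd(94380, 18366) = 6.
Express as a combination:
6 = 486 − 16·30
6 = −16·516 + 17·486
6 = 17·2550 − 84·516
6 = −84·18366 + 605·2550
6 = 605·94380 − 3109·18366
So 6 = (605)·94380 + (-3109)·18366.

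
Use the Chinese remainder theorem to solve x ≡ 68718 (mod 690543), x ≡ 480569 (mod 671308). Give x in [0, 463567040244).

Write x = 68718 + 690543·k. Then 690543·k ≡ 480569 − 68718 ≡ 411851 (mod 671308).
Need 690543⁻¹ mod 671308. Extended Euclid on (671308, 19235):
671308 = 34×19235 + 17318
19235 = 1×17318 + 1917
17318 = 9×1917 + 65
1917 = 29×65 + 32
65 = 2×32 + 1
32 = 32×1 + 0
Back-substitute:
1 = 65 − 2·32
1 = −2·1917 + 59·65
1 = 59·17318 − 533·1917
1 = −533·19235 + 592·17318
1 = 592·671308 − 20661·19235
690543⁻¹ ≡ 650647 (mod 671308), so k ≡ 650647·411851 ≡ 246697 (mod 671308).
x = 68718 + 690543·246697 = 170354955189.

170354955189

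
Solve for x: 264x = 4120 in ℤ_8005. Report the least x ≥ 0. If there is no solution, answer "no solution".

First find gcd(264, 8005):
8005 = 30·264 + 85
264 = 3·85 + 9
85 = 9·9 + 4
9 = 2·4 + 1
4 = 4·1 + 0
gcd = 1, so a unique solution mod 8005 exists.
Back-substitute for the Bézout coefficients:
1 = 9 − 2·4
1 = −2·85 + 19·9
1 = 19·264 − 59·85
1 = −59·8005 + 1789·264
So 264·(1789) ≡ 1 (mod 8005), giving 264⁻¹ ≡ 1789.
x ≡ 264⁻¹·4120 ≡ 1789·4120 ≡ 6080 (mod 8005).

6080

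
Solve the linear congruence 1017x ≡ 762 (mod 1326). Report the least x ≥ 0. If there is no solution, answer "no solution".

358

First find gcd(1017, 1326):
1326 = 1*1017 + 309
1017 = 3*309 + 90
309 = 3*90 + 39
90 = 2*39 + 12
39 = 3*12 + 3
12 = 4*3 + 0
gcd = 3 and 3 | 762, so solutions exist. Divide through by 3: 339x ≡ 254 (mod 442).
Now find 339⁻¹ mod 442:
442 = 1×339 + 103
339 = 3×103 + 30
103 = 3×30 + 13
30 = 2×13 + 4
13 = 3×4 + 1
4 = 4×1 + 0
Back-substitute:
1 = 13 − 3·4
1 = −3·30 + 7·13
1 = 7·103 − 24·30
1 = −24·339 + 79·103
1 = 79·442 − 103·339
So 339·(-103) ≡ 1 (mod 442), i.e. 339⁻¹ ≡ 339.
Then x ≡ 339·254 ≡ 358 (mod 442); the smallest non-negative solution is x = 358.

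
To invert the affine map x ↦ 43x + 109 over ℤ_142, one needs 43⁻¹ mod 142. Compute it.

109

Run Euclid on (142, 43):
142 = 3×43 + 13
43 = 3×13 + 4
13 = 3×4 + 1
4 = 4×1 + 0
Since gcd(43, 142) = 1, back-substitute to write 1 as a combination:
1 = 13 − 3·4
1 = −3·43 + 10·13
1 = 10·142 − 33·43
Thus 43·(-33) ≡ 1 (mod 142); reducing, -33 mod 142 = 109.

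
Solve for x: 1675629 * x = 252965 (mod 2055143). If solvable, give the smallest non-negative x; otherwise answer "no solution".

1238796

First find gcd(1675629, 2055143):
2055143 = 1×1675629 + 379514
1675629 = 4×379514 + 157573
379514 = 2×157573 + 64368
157573 = 2×64368 + 28837
64368 = 2×28837 + 6694
28837 = 4×6694 + 2061
6694 = 3×2061 + 511
2061 = 4×511 + 17
511 = 30×17 + 1
17 = 17×1 + 0
gcd = 1, so a unique solution mod 2055143 exists.
Back-substitute for the Bézout coefficients:
1 = 511 − 30·17
1 = −30·2061 + 121·511
1 = 121·6694 − 393·2061
1 = −393·28837 + 1693·6694
1 = 1693·64368 − 3779·28837
1 = −3779·157573 + 9251·64368
1 = 9251·379514 − 22281·157573
1 = −22281·1675629 + 98375·379514
1 = 98375·2055143 − 120656·1675629
So 1675629·(-120656) ≡ 1 (mod 2055143), giving 1675629⁻¹ ≡ 1934487.
x ≡ 1675629⁻¹·252965 ≡ 1934487·252965 ≡ 1238796 (mod 2055143).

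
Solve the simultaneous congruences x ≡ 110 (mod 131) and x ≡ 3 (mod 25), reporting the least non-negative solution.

503

Write x = 110 + 131·k. Then 131·k ≡ 3 − 110 ≡ 18 (mod 25).
Need 131⁻¹ mod 25. Extended Euclid on (25, 6):
25 = 4·6 + 1
6 = 6·1 + 0
Back-substitute:
1 = 25 − 4·6
131⁻¹ ≡ 21 (mod 25), so k ≡ 21·18 ≡ 3 (mod 25).
x = 110 + 131·3 = 503.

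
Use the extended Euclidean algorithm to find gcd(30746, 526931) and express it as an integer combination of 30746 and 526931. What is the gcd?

Euclidean algorithm:
526931 = 17×30746 + 4249
30746 = 7×4249 + 1003
4249 = 4×1003 + 237
1003 = 4×237 + 55
237 = 4×55 + 17
55 = 3×17 + 4
17 = 4×4 + 1
4 = 4×1 + 0
gcd(30746, 526931) = 1.
Express as a combination:
1 = 17 − 4·4
1 = −4·55 + 13·17
1 = 13·237 − 56·55
1 = −56·1003 + 237·237
1 = 237·4249 − 1004·1003
1 = −1004·30746 + 7265·4249
1 = 7265·526931 − 124509·30746
So 1 = (7265)·526931 + (-124509)·30746.

1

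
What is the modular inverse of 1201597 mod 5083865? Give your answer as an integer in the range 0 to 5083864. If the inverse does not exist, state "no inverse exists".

Apply the Euclidean algorithm to 5083865 and 1201597:
5083865 = 4×1201597 + 277477
1201597 = 4×277477 + 91689
277477 = 3×91689 + 2410
91689 = 38×2410 + 109
2410 = 22×109 + 12
109 = 9×12 + 1
12 = 12×1 + 0
gcd = 1, so the inverse exists. Back-substitute:
1 = 109 − 9·12
1 = −9·2410 + 199·109
1 = 199·91689 − 7571·2410
1 = −7571·277477 + 22912·91689
1 = 22912·1201597 − 99219·277477
1 = −99219·5083865 + 419788·1201597
So 1201597·419788 ≡ 1 (mod 5083865).

419788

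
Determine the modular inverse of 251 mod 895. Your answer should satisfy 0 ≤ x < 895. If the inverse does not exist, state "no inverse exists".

271

Apply the Euclidean algorithm to 895 and 251:
895 = 3*251 + 142
251 = 1*142 + 109
142 = 1*109 + 33
109 = 3*33 + 10
33 = 3*10 + 3
10 = 3*3 + 1
3 = 3*1 + 0
Since gcd(251, 895) = 1, back-substitute to write 1 as a combination:
1 = 10 − 3·3
1 = −3·33 + 10·10
1 = 10·109 − 33·33
1 = −33·142 + 43·109
1 = 43·251 − 76·142
1 = −76·895 + 271·251
So 251·271 ≡ 1 (mod 895).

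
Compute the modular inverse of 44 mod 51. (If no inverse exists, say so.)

29

Run Euclid on (51, 44):
51 = 1×44 + 7
44 = 6×7 + 2
7 = 3×2 + 1
2 = 2×1 + 0
gcd = 1, so the inverse exists. Back-substitute:
1 = 7 − 3·2
1 = −3·44 + 19·7
1 = 19·51 − 22·44
Thus 44·(-22) ≡ 1 (mod 51); reducing, -22 mod 51 = 29.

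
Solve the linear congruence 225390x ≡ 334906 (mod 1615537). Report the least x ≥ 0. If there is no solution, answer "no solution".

First find gcd(225390, 1615537):
1615537 = 7×225390 + 37807
225390 = 5×37807 + 36355
37807 = 1×36355 + 1452
36355 = 25×1452 + 55
1452 = 26×55 + 22
55 = 2×22 + 11
22 = 2×11 + 0
gcd = 11 and 11 | 334906, so solutions exist. Divide through by 11: 20490x ≡ 30446 (mod 146867).
Now find 20490⁻¹ mod 146867:
146867 = 7×20490 + 3437
20490 = 5×3437 + 3305
3437 = 1×3305 + 132
3305 = 25×132 + 5
132 = 26×5 + 2
5 = 2×2 + 1
2 = 2×1 + 0
Back-substitute:
1 = 5 − 2·2
1 = −2·132 + 53·5
1 = 53·3305 − 1327·132
1 = −1327·3437 + 1380·3305
1 = 1380·20490 − 8227·3437
1 = −8227·146867 + 58969·20490
So 20490⁻¹ ≡ 58969 (mod 146867).
Then x ≡ 58969·30446 ≡ 67966 (mod 146867); the smallest non-negative solution is x = 67966.

67966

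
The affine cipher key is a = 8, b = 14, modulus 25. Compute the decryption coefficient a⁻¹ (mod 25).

Run Euclid on (25, 8):
25 = 3·8 + 1
8 = 8·1 + 0
The gcd is 1. Working backward:
1 = 25 − 3·8
Hence 8⁻¹ ≡ -3 ≡ 22 (mod 25).

22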